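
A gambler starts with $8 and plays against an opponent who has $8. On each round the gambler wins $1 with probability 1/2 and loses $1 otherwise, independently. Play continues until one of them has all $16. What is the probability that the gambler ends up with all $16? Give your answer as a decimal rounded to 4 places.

With a fair step, P(i) = ½P(i−1) + ½P(i+1) with P(0)=0, P(16)=1 has the linear solution P(i) = i/16.
P(8) = 8/16 = 1/2 ≈ 0.5000.

0.5000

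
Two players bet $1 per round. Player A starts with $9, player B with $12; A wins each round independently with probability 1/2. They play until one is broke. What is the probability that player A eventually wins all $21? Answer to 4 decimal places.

0.4286

With a fair step, P(i) = ½P(i−1) + ½P(i+1) with P(0)=0, P(21)=1 has the linear solution P(i) = i/21.
P(9) = 9/21 = 3/7 ≈ 0.4286.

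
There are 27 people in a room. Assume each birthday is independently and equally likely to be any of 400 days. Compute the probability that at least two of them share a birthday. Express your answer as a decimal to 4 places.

0.5924

It's easier to compute the probability that all 27 are distinct.
P(all distinct) = 400/400 · 399/400 · ··· · 374/400 ≈ 0.4076.
So the probability of at least one match is 1 − 0.4076 = 0.5924.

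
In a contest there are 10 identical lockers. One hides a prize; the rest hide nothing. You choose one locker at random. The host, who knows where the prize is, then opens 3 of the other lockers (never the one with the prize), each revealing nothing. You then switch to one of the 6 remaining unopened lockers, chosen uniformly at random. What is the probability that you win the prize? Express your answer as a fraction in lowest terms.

Your original locker holds the prize with probability 1/10, so the other 9 collectively hold it with probability 9/10.
The host can always find 3 empty lockers to open, so the reveals don't change that 9/10; it is now spread over the 6 remaining unopened lockers.
P(win by switching) = (9/10) · (1/6) = 3/20.

3/20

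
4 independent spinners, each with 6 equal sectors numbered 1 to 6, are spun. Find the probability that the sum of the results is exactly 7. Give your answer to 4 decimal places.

0.0154

There are 6^4 = 1296 equally likely outcomes.
The number of ordered 4-tuples from {1,…,6} summing to 7 is 20.
P(sum = 7) = 20/1296 = 5/324 ≈ 0.0154.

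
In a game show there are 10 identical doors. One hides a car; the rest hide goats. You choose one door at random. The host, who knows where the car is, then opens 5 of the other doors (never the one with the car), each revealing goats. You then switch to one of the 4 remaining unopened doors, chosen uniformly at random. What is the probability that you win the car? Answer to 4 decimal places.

Your original door holds the car with probability 1/10, so the other 9 collectively hold it with probability 9/10.
The host can always find 5 empty doors to open, so the reveals don't change that 9/10; it is now spread over the 4 remaining unopened doors.
P(win by switching) = (9/10) · (1/4) = 9/40 ≈ 0.2250.

0.2250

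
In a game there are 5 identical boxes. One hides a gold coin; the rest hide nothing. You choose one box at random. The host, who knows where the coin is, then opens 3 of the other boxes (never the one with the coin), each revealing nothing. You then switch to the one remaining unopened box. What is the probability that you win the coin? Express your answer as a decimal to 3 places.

Your original box holds the coin with probability 1/5, so the other 4 collectively hold it with probability 4/5.
The host can always find 3 empty boxes to open, so the reveals don't change that 4/5; it is now spread over the 1 remaining unopened box.
P(win by switching) = (4/5) · (1/1) = 4/5 ≈ 0.800.

0.800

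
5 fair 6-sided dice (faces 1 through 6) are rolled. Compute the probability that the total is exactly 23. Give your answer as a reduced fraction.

305/7776

There are 6^5 = 7776 equally likely outcomes.
The number of ordered 5-tuples from {1,…,6} summing to 23 is 305.
P(sum = 23) = 305/7776.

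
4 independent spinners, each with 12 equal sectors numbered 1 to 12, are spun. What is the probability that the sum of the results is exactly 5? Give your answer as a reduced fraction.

1/5184

There are 12^4 = 20736 equally likely outcomes.
The number of ordered 4-tuples from {1,…,12} summing to 5 is 4.
P(sum = 5) = 4/20736 = 1/5184.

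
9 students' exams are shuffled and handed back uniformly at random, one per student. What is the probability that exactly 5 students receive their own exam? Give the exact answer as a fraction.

Choose which 5 of the 9 are fixed: C(9,5) = 126 ways.
The remaining 4 must have no fixed point: D(4) = 9.
P = 126·9/362880 = 1/320.

1/320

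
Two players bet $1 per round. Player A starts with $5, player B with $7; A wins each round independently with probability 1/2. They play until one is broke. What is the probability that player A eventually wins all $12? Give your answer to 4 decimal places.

With a fair step, P(i) = ½P(i−1) + ½P(i+1) with P(0)=0, P(12)=1 has the linear solution P(i) = i/12.
P(5) = 5/12 ≈ 0.4167.

0.4167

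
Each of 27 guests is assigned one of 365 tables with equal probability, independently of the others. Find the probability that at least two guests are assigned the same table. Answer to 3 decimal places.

0.627

It's easier to compute the probability that all 27 are distinct.
P(all distinct) = 365/365 · 364/365 · ··· · 339/365 ≈ 0.373.
So the probability of at least one match is 1 − 0.373 = 0.627.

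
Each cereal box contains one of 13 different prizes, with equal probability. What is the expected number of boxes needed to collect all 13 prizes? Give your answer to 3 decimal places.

41.342

After i distinct types are collected, each trial gives a new one with probability (13−i)/13, so the expected wait for the next new type is 13/(13−i).
E = 13/13 + 13/12 + 13/11 + 13/10 + 13/9 + 13/8 + 13/7 + 13/6 + 13/5 + 13/4 + 13/3 + 13/2 + 13/1 = 1145993/27720 ≈ 41.342.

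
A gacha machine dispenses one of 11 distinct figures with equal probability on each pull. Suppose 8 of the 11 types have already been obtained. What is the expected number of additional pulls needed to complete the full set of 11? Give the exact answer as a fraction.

121/6

Starting from 8 distinct types, each trial gives a new one with probability (11−i)/11 when i types are held, so the wait for the next new type is 11/(11−i).
E = 11/3 + 11/2 + 11/1 = 121/6.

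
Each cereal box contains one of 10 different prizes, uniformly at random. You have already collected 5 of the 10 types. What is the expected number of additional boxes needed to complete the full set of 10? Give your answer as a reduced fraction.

137/6

Starting from 5 distinct types, each trial gives a new one with probability (10−i)/10 when i types are held, so the wait for the next new type is 10/(10−i).
E = 10/5 + 10/4 + 10/3 + 10/2 + 10/1 = 137/6.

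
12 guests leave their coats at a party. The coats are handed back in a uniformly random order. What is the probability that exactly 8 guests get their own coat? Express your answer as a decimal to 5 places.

Choose which 8 of the 12 are fixed: C(12,8) = 495 ways.
The remaining 4 must have no fixed point: D(4) = 9.
P = 495·9/479001600 = 1/107520 ≈ 0.00001.

0.00001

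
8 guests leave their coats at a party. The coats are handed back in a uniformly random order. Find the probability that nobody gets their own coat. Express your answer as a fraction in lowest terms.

2119/5760

This is the derangement probability: permutations of 8 with no fixed point.
D(8) = 8! · (1 − 1/1! + 1/2! − ··· + (−1)^8/8!) = 14833.
P = 14833/40320 = 2119/5760.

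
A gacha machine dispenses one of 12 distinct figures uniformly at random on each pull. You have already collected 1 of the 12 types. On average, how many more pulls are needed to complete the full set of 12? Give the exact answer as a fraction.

83711/2310

Starting from 1 distinct type, each trial gives a new one with probability (12−i)/12 when i types are held, so the wait for the next new type is 12/(12−i).
E = 12/11 + 12/10 + 12/9 + 12/8 + 12/7 + 12/6 + 12/5 + 12/4 + 12/3 + 12/2 + 12/1 = 83711/2310.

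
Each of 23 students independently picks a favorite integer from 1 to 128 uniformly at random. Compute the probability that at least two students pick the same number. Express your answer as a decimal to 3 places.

It's easier to compute the probability that all 23 are distinct.
P(all distinct) = 128/128 · 127/128 · ··· · 106/128 ≈ 0.122.
So the probability of at least one match is 1 − 0.122 = 0.878.

0.878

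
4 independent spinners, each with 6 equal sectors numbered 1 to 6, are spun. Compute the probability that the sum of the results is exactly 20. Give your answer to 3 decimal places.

There are 6^4 = 1296 equally likely outcomes.
The number of ordered 4-tuples from {1,…,6} summing to 20 is 35.
P(sum = 20) = 35/1296 ≈ 0.027.

0.027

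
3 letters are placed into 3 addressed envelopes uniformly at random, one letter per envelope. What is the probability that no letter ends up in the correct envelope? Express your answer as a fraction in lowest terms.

This is the derangement probability: permutations of 3 with no fixed point.
D(3) = 3! · (1 − 1/1! + 1/2! − ··· + (−1)^3/3!) = 2.
P = 2/6 = 1/3.

1/3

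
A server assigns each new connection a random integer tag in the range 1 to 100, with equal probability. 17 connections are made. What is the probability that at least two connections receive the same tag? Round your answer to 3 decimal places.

It's easier to compute the probability that all 17 are distinct.
P(all distinct) = 100/100 · 99/100 · ··· · 84/100 ≈ 0.237.
So the probability of at least one match is 1 − 0.237 = 0.763.

0.763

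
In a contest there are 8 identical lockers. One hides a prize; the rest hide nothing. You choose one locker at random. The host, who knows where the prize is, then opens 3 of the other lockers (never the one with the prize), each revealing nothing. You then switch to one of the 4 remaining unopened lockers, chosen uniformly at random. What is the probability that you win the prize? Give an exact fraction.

7/32

Your original locker holds the prize with probability 1/8, so the other 7 collectively hold it with probability 7/8.
The host can always find 3 empty lockers to open, so the reveals don't change that 7/8; it is now spread over the 4 remaining unopened lockers.
P(win by switching) = (7/8) · (1/4) = 7/32.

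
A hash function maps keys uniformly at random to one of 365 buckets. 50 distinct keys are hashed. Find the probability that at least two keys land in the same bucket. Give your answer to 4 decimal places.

It's easier to compute the probability that all 50 are distinct.
P(all distinct) = 365/365 · 364/365 · ··· · 316/365 ≈ 0.0296.
So the probability of at least one match is 1 − 0.0296 = 0.9704.

0.9704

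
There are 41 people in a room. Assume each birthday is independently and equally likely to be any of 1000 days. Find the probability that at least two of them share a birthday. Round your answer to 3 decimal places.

It's easier to compute the probability that all 41 are distinct.
P(all distinct) = 1000/1000 · 999/1000 · ··· · 960/1000 ≈ 0.435.
So the probability of at least one match is 1 − 0.435 = 0.565.

0.565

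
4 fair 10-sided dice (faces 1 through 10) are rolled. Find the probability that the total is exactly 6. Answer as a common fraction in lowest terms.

1/1000

There are 10^4 = 10000 equally likely outcomes.
The number of ordered 4-tuples from {1,…,10} summing to 6 is 10.
P(sum = 6) = 10/10000 = 1/1000.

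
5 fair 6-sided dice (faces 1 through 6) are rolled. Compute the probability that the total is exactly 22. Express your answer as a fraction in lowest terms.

There are 6^5 = 7776 equally likely outcomes.
The number of ordered 5-tuples from {1,…,6} summing to 22 is 420.
P(sum = 22) = 420/7776 = 35/648.

35/648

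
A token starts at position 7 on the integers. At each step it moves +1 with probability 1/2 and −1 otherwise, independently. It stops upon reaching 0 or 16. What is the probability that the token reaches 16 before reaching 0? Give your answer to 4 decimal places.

With a fair step, P(i) = ½P(i−1) + ½P(i+1) with P(0)=0, P(16)=1 has the linear solution P(i) = i/16.
P(7) = 7/16 ≈ 0.4375.

0.4375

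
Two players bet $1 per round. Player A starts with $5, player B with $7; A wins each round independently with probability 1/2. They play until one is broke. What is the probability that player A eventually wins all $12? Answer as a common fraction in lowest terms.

With a fair step, P(i) = ½P(i−1) + ½P(i+1) with P(0)=0, P(12)=1 has the linear solution P(i) = i/12.
P(5) = 5/12.

5/12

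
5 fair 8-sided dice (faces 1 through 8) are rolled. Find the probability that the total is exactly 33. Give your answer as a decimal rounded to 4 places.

There are 8^5 = 32768 equally likely outcomes.
The number of ordered 5-tuples from {1,…,8} summing to 33 is 330.
P(sum = 33) = 330/32768 = 165/16384 ≈ 0.0101.

0.0101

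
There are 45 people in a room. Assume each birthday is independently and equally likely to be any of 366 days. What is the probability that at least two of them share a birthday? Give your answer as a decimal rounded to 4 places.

It's easier to compute the probability that all 45 are distinct.
P(all distinct) = 366/366 · 365/366 · ··· · 322/366 ≈ 0.0595.
So the probability of at least one match is 1 − 0.0595 = 0.9405.

0.9405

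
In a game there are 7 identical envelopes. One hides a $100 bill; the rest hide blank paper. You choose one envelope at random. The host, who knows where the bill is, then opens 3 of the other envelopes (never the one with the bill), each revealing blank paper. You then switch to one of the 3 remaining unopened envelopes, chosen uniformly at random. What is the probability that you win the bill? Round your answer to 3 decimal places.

Your original envelope holds the bill with probability 1/7, so the other 6 collectively hold it with probability 6/7.
The host can always find 3 empty envelopes to open, so the reveals don't change that 6/7; it is now spread over the 3 remaining unopened envelopes.
P(win by switching) = (6/7) · (1/3) = 2/7 ≈ 0.286.

0.286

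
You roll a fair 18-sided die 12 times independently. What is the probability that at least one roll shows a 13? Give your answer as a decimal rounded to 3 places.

P(no roll shows a 13) = (17/18)^12 ≈ 0.504.
P(at least one) = 1 − 0.504 = 0.496.

0.496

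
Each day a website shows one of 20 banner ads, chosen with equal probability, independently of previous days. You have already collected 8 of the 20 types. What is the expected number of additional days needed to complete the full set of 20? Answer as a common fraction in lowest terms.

Starting from 8 distinct types, each trial gives a new one with probability (20−i)/20 when i types are held, so the wait for the next new type is 20/(20−i).
E = 20/12 + 20/11 + 20/10 + 20/9 + 20/8 + 20/7 + 20/6 + 20/5 + 20/4 + 20/3 + 20/2 + 20/1 = 86021/1386.

86021/1386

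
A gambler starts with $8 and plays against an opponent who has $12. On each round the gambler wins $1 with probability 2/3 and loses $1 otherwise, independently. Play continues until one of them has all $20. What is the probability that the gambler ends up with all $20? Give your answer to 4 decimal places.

Let r = q/p = (1/3)/(2/3) = 1/2. The recurrence P(i) = p·P(i+1) + q·P(i−1) with P(0)=0, P(20)=1 gives P(i) = (1 − r^i)/(1 − r^20).
P(8) = (1 − (1/2)^8) / (1 − (1/2)^20) = 69632/69905 ≈ 0.9961.

0.9961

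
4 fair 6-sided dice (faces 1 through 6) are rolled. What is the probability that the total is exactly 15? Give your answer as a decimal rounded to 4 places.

There are 6^4 = 1296 equally likely outcomes.
The number of ordered 4-tuples from {1,…,6} summing to 15 is 140.
P(sum = 15) = 140/1296 = 35/324 ≈ 0.1080.

0.1080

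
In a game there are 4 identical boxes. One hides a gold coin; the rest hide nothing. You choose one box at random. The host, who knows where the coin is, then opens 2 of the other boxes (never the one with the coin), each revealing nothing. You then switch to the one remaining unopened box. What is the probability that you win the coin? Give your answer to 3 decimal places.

0.750

Your original box holds the coin with probability 1/4, so the other 3 collectively hold it with probability 3/4.
The host can always find 2 empty boxes to open, so the reveals don't change that 3/4; it is now spread over the 1 remaining unopened box.
P(win by switching) = (3/4) · (1/1) = 3/4 ≈ 0.750.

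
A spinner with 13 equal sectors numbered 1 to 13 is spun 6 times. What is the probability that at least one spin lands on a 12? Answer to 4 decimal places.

P(no spin lands on a 12) = (12/13)^6 ≈ 0.6186.
P(at least one) = 1 − 0.6186 = 0.3814.

0.3814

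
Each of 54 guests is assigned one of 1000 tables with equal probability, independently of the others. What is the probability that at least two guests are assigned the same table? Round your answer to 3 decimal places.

0.767

It's easier to compute the probability that all 54 are distinct.
P(all distinct) = 1000/1000 · 999/1000 · ··· · 947/1000 ≈ 0.233.
So the probability of at least one match is 1 − 0.233 = 0.767.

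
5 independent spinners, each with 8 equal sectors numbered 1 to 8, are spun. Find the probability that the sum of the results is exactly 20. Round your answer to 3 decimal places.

0.068

There are 8^5 = 32768 equally likely outcomes.
The number of ordered 5-tuples from {1,…,8} summing to 20 is 2226.
P(sum = 20) = 2226/32768 = 1113/16384 ≈ 0.068.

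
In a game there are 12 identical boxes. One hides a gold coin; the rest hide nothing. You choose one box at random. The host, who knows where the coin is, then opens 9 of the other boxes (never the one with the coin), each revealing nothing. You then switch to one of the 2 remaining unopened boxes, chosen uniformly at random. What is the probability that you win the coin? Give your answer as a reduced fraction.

Your original box holds the coin with probability 1/12, so the other 11 collectively hold it with probability 11/12.
The host can always find 9 empty boxes to open, so the reveals don't change that 11/12; it is now spread over the 2 remaining unopened boxes.
P(win by switching) = (11/12) · (1/2) = 11/24.

11/24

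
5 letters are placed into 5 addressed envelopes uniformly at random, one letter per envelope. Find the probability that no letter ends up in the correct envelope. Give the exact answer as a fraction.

This is the derangement probability: permutations of 5 with no fixed point.
D(5) = 5! · (1 − 1/1! + 1/2! − ··· + (−1)^5/5!) = 44.
P = 44/120 = 11/30.

11/30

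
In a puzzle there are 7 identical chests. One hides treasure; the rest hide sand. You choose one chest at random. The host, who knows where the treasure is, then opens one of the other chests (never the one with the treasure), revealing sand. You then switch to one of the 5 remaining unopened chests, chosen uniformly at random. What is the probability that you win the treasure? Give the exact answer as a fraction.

Your original chest holds the treasure with probability 1/7, so the other 6 collectively hold it with probability 6/7.
The host can always find an empty chest to open, so this doesn't change that 6/7; it is now spread over the 5 remaining unopened chests.
P(win by switching) = (6/7) · (1/5) = 6/35.

6/35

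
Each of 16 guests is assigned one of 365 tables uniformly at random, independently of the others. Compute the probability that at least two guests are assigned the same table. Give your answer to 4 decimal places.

0.2836

It's easier to compute the probability that all 16 are distinct.
P(all distinct) = 365/365 · 364/365 · ··· · 350/365 ≈ 0.7164.
So the probability of at least one match is 1 − 0.7164 = 0.2836.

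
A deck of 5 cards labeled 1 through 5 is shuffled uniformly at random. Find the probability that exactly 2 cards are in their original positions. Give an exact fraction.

Choose which 2 of the 5 are fixed: C(5,2) = 10 ways.
The remaining 3 must have no fixed point: D(3) = 2.
P = 10·2/120 = 1/6.

1/6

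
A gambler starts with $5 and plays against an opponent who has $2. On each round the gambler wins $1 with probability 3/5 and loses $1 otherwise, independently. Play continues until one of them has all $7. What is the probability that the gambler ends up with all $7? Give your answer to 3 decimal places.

0.922

Let r = q/p = (2/5)/(3/5) = 2/3. The recurrence P(i) = p·P(i+1) + q·P(i−1) with P(0)=0, P(7)=1 gives P(i) = (1 − r^i)/(1 − r^7).
P(5) = (1 − (2/3)^5) / (1 − (2/3)^7) = 1899/2059 ≈ 0.922.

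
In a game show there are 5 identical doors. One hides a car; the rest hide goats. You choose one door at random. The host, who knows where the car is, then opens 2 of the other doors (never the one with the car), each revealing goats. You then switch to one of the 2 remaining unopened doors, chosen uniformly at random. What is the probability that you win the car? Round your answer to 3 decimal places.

Your original door holds the car with probability 1/5, so the other 4 collectively hold it with probability 4/5.
The host can always find 2 empty doors to open, so the reveals don't change that 4/5; it is now spread over the 2 remaining unopened doors.
P(win by switching) = (4/5) · (1/2) = 2/5 ≈ 0.400.

0.400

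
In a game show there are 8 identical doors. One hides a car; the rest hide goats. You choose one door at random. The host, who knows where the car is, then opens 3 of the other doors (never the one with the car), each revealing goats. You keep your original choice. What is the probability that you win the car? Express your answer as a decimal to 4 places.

0.1250

The host can always open 3 empty doors regardless of your choice, so the reveals give no information about your original door.
P(win by staying) = 1/8 ≈ 0.1250.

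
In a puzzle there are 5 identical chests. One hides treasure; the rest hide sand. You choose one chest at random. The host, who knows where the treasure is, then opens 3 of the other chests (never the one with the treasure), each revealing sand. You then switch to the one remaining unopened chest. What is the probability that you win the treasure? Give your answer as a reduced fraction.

Your original chest holds the treasure with probability 1/5, so the other 4 collectively hold it with probability 4/5.
The host can always find 3 empty chests to open, so the reveals don't change that 4/5; it is now spread over the 1 remaining unopened chest.
P(win by switching) = (4/5) · (1/1) = 4/5.

4/5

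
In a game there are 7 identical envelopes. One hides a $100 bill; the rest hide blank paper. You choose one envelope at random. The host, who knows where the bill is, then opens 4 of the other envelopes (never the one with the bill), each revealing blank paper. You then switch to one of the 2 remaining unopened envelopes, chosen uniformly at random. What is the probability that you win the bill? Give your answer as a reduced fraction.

3/7

Your original envelope holds the bill with probability 1/7, so the other 6 collectively hold it with probability 6/7.
The host can always find 4 empty envelopes to open, so the reveals don't change that 6/7; it is now spread over the 2 remaining unopened envelopes.
P(win by switching) = (6/7) · (1/2) = 3/7.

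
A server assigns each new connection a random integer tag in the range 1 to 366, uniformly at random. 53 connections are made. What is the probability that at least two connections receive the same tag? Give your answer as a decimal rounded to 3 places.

It's easier to compute the probability that all 53 are distinct.
P(all distinct) = 366/366 · 365/366 · ··· · 314/366 ≈ 0.019.
So the probability of at least one match is 1 − 0.019 = 0.981.

0.981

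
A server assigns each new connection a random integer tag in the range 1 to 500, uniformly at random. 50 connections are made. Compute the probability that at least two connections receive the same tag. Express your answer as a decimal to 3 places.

0.921

It's easier to compute the probability that all 50 are distinct.
P(all distinct) = 500/500 · 499/500 · ··· · 451/500 ≈ 0.079.
So the probability of at least one match is 1 − 0.079 = 0.921.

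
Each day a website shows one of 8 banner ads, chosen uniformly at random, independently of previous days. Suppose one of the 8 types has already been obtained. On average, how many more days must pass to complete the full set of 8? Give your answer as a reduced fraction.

726/35

Starting from 1 distinct type, each trial gives a new one with probability (8−i)/8 when i types are held, so the wait for the next new type is 8/(8−i).
E = 8/7 + 8/6 + 8/5 + 8/4 + 8/3 + 8/2 + 8/1 = 726/35.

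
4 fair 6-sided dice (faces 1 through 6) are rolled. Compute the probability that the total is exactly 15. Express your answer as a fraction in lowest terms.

There are 6^4 = 1296 equally likely outcomes.
The number of ordered 4-tuples from {1,…,6} summing to 15 is 140.
P(sum = 15) = 140/1296 = 35/324.

35/324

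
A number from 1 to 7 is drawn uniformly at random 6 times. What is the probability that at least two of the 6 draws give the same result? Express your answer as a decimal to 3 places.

0.957

P(all 6 different) = 7/7 · 6/7 · ··· · 2/7 ≈ 0.043.
P(at least two equal) = 1 − 0.043 = 0.957.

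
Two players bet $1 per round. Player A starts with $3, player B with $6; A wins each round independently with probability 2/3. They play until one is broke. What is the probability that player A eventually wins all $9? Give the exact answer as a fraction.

64/73

Let r = q/p = (1/3)/(2/3) = 1/2. The recurrence P(i) = p·P(i+1) + q·P(i−1) with P(0)=0, P(9)=1 gives P(i) = (1 − r^i)/(1 − r^9).
P(3) = (1 − (1/2)^3) / (1 − (1/2)^9) = 64/73.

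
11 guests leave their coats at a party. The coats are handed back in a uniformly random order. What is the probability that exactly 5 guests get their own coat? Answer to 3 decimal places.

0.003

Choose which 5 of the 11 are fixed: C(11,5) = 462 ways.
The remaining 6 must have no fixed point: D(6) = 265.
P = 462·265/39916800 = 53/17280 ≈ 0.003.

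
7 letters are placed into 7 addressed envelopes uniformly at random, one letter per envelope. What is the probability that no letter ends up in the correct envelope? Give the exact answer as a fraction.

This is the derangement probability: permutations of 7 with no fixed point.
D(7) = 7! · (1 − 1/1! + 1/2! − ··· + (−1)^7/7!) = 1854.
P = 1854/5040 = 103/280.

103/280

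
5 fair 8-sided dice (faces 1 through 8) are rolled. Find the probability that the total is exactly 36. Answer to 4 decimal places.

0.0021

There are 8^5 = 32768 equally likely outcomes.
The number of ordered 5-tuples from {1,…,8} summing to 36 is 70.
P(sum = 36) = 70/32768 = 35/16384 ≈ 0.0021.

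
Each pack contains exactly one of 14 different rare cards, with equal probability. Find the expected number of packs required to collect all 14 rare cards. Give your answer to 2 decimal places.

After i distinct types are collected, each trial gives a new one with probability (14−i)/14, so the expected wait for the next new type is 14/(14−i).
E = 14/14 + 14/13 + 14/12 + 14/11 + 14/10 + 14/9 + 14/8 + 14/7 + 14/6 + 14/5 + 14/4 + 14/3 + 14/2 + 14/1 = 1171733/25740 ≈ 45.52.

45.52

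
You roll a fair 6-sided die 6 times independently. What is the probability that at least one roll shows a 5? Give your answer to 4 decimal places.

P(no roll shows a 5) = (5/6)^6 ≈ 0.3349.
P(at least one) = 1 − 0.3349 = 0.6651.

0.6651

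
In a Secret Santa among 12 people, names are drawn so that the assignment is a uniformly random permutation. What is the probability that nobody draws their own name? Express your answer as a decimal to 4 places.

0.3679

This is the derangement probability: permutations of 12 with no fixed point.
D(12) = 12! · (1 − 1/1! + 1/2! − ··· + (−1)^12/12!) = 176214841.
P = 176214841/479001600 = 16019531/43545600 ≈ 0.3679.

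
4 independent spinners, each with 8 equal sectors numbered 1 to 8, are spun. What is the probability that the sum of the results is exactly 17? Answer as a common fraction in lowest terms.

21/256

There are 8^4 = 4096 equally likely outcomes.
The number of ordered 4-tuples from {1,…,8} summing to 17 is 336.
P(sum = 17) = 336/4096 = 21/256.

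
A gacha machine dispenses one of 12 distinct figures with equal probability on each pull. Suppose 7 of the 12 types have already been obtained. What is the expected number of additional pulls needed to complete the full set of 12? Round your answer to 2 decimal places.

Starting from 7 distinct types, each trial gives a new one with probability (12−i)/12 when i types are held, so the wait for the next new type is 12/(12−i).
E = 12/5 + 12/4 + 12/3 + 12/2 + 12/1 = 137/5 ≈ 27.40.

27.40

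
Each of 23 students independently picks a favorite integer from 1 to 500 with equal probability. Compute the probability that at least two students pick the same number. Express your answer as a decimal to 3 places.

0.402

It's easier to compute the probability that all 23 are distinct.
P(all distinct) = 500/500 · 499/500 · ··· · 478/500 ≈ 0.598.
So the probability of at least one match is 1 − 0.598 = 0.402.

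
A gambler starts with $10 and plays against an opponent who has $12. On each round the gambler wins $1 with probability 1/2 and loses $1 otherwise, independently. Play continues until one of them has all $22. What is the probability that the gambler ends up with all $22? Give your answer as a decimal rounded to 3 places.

With a fair step, P(i) = ½P(i−1) + ½P(i+1) with P(0)=0, P(22)=1 has the linear solution P(i) = i/22.
P(10) = 10/22 = 5/11 ≈ 0.455.

0.455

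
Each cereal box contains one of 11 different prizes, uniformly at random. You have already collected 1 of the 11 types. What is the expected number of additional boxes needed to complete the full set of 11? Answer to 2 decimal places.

32.22

Starting from 1 distinct type, each trial gives a new one with probability (11−i)/11 when i types are held, so the wait for the next new type is 11/(11−i).
E = 11/10 + 11/9 + 11/8 + 11/7 + 11/6 + 11/5 + 11/4 + 11/3 + 11/2 + 11/1 = 81191/2520 ≈ 32.22.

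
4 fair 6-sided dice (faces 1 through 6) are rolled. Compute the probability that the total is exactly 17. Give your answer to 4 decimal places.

There are 6^4 = 1296 equally likely outcomes.
The number of ordered 4-tuples from {1,…,6} summing to 17 is 104.
P(sum = 17) = 104/1296 = 13/162 ≈ 0.0802.

0.0802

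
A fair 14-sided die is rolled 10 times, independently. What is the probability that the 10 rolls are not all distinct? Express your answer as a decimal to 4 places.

P(all 10 different) = 14/14 · 13/14 · ··· · 5/14 ≈ 0.0126.
P(at least two equal) = 1 − 0.0126 = 0.9874.

0.9874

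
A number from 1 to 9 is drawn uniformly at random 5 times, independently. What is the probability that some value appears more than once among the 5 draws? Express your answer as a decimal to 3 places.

0.744

P(all 5 different) = 9/9 · 8/9 · ··· · 5/9 ≈ 0.256.
P(at least two equal) = 1 − 0.256 = 0.744.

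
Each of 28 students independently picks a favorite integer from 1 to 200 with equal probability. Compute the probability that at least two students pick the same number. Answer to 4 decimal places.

0.8624

It's easier to compute the probability that all 28 are distinct.
P(all distinct) = 200/200 · 199/200 · ··· · 173/200 ≈ 0.1376.
So the probability of at least one match is 1 − 0.1376 = 0.8624.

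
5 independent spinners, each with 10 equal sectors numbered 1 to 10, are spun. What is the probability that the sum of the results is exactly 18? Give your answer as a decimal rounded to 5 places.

There are 10^5 = 100000 equally likely outcomes.
The number of ordered 5-tuples from {1,…,10} summing to 18 is 2205.
P(sum = 18) = 2205/100000 = 441/20000 ≈ 0.02205.

0.02205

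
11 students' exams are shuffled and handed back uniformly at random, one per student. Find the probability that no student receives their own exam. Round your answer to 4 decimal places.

0.3679

This is the derangement probability: permutations of 11 with no fixed point.
D(11) = 11! · (1 − 1/1! + 1/2! − ··· + (−1)^11/11!) = 14684570.
P = 14684570/39916800 = 1468457/3991680 ≈ 0.3679.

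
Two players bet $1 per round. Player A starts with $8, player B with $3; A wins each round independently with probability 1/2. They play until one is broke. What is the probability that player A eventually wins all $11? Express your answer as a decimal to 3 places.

With a fair step, P(i) = ½P(i−1) + ½P(i+1) with P(0)=0, P(11)=1 has the linear solution P(i) = i/11.
P(8) = 8/11 ≈ 0.727.

0.727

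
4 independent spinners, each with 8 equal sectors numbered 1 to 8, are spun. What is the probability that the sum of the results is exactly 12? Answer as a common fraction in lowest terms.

161/4096

There are 8^4 = 4096 equally likely outcomes.
The number of ordered 4-tuples from {1,…,8} summing to 12 is 161.
P(sum = 12) = 161/4096.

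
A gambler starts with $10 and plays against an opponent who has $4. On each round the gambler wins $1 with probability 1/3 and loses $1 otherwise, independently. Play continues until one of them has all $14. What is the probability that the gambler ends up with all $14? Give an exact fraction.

341/5461

Let r = q/p = (2/3)/(1/3) = 2. The recurrence P(i) = p·P(i+1) + q·P(i−1) with P(0)=0, P(14)=1 gives P(i) = (1 − r^i)/(1 − r^14).
P(10) = (1 − (2)^10) / (1 − (2)^14) = 341/5461.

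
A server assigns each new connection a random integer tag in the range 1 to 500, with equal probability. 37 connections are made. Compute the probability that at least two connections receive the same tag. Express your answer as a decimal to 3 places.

It's easier to compute the probability that all 37 are distinct.
P(all distinct) = 500/500 · 499/500 · ··· · 464/500 ≈ 0.255.
So the probability of at least one match is 1 − 0.255 = 0.745.

0.745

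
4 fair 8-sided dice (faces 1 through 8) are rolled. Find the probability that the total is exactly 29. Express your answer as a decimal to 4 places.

There are 8^4 = 4096 equally likely outcomes.
The number of ordered 4-tuples from {1,…,8} summing to 29 is 20.
P(sum = 29) = 20/4096 = 5/1024 ≈ 0.0049.

0.0049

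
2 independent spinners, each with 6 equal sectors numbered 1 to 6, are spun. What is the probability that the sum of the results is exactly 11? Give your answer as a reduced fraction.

1/18

There are 6^2 = 36 equally likely outcomes.
The number of ordered 2-tuples from {1,…,6} summing to 11 is 2.
P(sum = 11) = 2/36 = 1/18.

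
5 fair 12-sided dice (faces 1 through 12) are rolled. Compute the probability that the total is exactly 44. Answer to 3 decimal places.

There are 12^5 = 248832 equally likely outcomes.
The number of ordered 5-tuples from {1,…,12} summing to 44 is 4495.
P(sum = 44) = 4495/248832 ≈ 0.018.

0.018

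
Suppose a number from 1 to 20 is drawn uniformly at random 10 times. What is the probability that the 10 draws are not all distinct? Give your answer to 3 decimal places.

P(all 10 different) = 20/20 · 19/20 · ··· · 11/20 ≈ 0.065.
P(at least two equal) = 1 − 0.065 = 0.935.

0.935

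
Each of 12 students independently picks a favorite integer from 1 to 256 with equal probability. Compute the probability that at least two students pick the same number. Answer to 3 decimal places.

0.230

It's easier to compute the probability that all 12 are distinct.
P(all distinct) = 256/256 · 255/256 · ··· · 245/256 ≈ 0.770.
So the probability of at least one match is 1 − 0.770 = 0.230.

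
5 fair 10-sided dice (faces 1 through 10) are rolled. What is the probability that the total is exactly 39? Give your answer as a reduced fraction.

There are 10^5 = 100000 equally likely outcomes.
The number of ordered 5-tuples from {1,…,10} summing to 39 is 1340.
P(sum = 39) = 1340/100000 = 67/5000.

67/5000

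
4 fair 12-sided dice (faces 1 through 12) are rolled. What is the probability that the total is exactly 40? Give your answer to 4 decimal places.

0.0080

There are 12^4 = 20736 equally likely outcomes.
The number of ordered 4-tuples from {1,…,12} summing to 40 is 165.
P(sum = 40) = 165/20736 = 55/6912 ≈ 0.0080.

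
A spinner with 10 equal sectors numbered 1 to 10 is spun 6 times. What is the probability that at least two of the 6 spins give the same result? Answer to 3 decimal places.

P(all 6 different) = 10/10 · 9/10 · ··· · 5/10 ≈ 0.151.
P(at least two equal) = 1 − 0.151 = 0.849.

0.849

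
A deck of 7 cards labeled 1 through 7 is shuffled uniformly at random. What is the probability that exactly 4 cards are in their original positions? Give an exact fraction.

Choose which 4 of the 7 are fixed: C(7,4) = 35 ways.
The remaining 3 must have no fixed point: D(3) = 2.
P = 35·2/5040 = 1/72.

1/72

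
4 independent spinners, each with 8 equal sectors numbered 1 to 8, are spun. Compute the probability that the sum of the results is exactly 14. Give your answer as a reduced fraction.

There are 8^4 = 4096 equally likely outcomes.
The number of ordered 4-tuples from {1,…,8} summing to 14 is 246.
P(sum = 14) = 246/4096 = 123/2048.

123/2048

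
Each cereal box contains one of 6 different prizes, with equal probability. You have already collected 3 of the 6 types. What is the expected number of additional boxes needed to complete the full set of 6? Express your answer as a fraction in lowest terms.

Starting from 3 distinct types, each trial gives a new one with probability (6−i)/6 when i types are held, so the wait for the next new type is 6/(6−i).
E = 6/3 + 6/2 + 6/1 = 11.

11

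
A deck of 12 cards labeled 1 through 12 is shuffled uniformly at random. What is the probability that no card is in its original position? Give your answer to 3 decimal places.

0.368

This is the derangement probability: permutations of 12 with no fixed point.
D(12) = 12! · (1 − 1/1! + 1/2! − ··· + (−1)^12/12!) = 176214841.
P = 176214841/479001600 = 16019531/43545600 ≈ 0.368.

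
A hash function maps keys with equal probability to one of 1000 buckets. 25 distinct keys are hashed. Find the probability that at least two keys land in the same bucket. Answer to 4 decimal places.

0.2610

It's easier to compute the probability that all 25 are distinct.
P(all distinct) = 1000/1000 · 999/1000 · ··· · 976/1000 ≈ 0.7390.
So the probability of at least one match is 1 − 0.7390 = 0.2610.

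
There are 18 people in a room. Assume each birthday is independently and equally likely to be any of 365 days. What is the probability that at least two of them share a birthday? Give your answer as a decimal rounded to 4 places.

It's easier to compute the probability that all 18 are distinct.
P(all distinct) = 365/365 · 364/365 · ··· · 348/365 ≈ 0.6531.
So the probability of at least one match is 1 − 0.6531 = 0.3469.

0.3469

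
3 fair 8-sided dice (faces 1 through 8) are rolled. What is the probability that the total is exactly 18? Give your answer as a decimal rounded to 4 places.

There are 8^3 = 512 equally likely outcomes.
The number of ordered 3-tuples from {1,…,8} summing to 18 is 28.
P(sum = 18) = 28/512 = 7/128 ≈ 0.0547.

0.0547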